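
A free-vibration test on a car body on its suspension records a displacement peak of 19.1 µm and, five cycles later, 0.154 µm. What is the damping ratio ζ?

0.152

Logarithmic decrement δ = (1/n)·ln(x₀/x_n) = (1/5)·ln(19.1/0.154) = (1/5)·ln(124.0) = 0.9641.
ζ = δ/√(4π² + δ²) = 0.9641/√(39.48 + 0.929) = 0.9641/6.357 = 0.1517.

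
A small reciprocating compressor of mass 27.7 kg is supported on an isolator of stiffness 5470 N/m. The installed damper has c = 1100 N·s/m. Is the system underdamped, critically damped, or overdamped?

c_c = 2√(k·m) = 778.5 N·s/m; ζ = c/c_c = 1100/778.5 = 1.41.
Since ζ > 1 the system is overdamped.

overdamped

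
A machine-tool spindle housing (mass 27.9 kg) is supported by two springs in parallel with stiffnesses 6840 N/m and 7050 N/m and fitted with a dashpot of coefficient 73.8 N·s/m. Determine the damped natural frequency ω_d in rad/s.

22.3 rad/s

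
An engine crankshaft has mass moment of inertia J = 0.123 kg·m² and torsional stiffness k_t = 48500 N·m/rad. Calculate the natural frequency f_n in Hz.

99.9 Hz

ω_n = √(k_t/J) = √(48500/0.123) = √394300 = 627.9 rad/s.
f_n = ω_n/(2π) = 627.9/6.283 = 99.94 Hz.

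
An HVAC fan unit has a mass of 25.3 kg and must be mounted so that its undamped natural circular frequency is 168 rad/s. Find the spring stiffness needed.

k = m·ω_n² = 25.3 × 168.0² = 25.3 × 28220 = 714100 N/m.

714000 N/m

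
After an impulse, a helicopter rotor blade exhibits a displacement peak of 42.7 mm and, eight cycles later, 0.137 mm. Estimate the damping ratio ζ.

Logarithmic decrement δ = (1/n)·ln(x₀/x_n) = (1/8)·ln(42.7/0.137) = (1/8)·ln(311.7) = 0.7177.
ζ = δ/√(4π² + δ²) = 0.7177/√(39.48 + 0.515) = 0.7177/6.324 = 0.1135.

0.113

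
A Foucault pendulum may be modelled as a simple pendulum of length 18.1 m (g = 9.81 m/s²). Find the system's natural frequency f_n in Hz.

For a simple pendulum ω_n = √(g/L) = √(9.81/18.1) = √0.5420 = 0.7362 rad/s.
f_n = ω_n/(2π) = 0.7362/6.283 = 0.1172 Hz.

0.117 Hz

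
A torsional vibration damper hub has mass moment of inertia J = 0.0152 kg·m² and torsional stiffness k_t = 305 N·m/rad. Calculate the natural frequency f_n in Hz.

22.5 Hz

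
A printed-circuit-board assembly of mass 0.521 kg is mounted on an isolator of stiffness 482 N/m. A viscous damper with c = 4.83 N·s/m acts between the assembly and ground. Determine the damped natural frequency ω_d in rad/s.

30.1 rad/s

ω_n = √(k/m) = √(482.0/0.521) = 30.42 rad/s.
Critical damping c_c = 2√(k·m) = 2√(482.0 × 0.521) = 31.69 N·s/m, so ζ = c/c_c = 4.83/31.69 = 0.1524.
ω_d = ω_n√(1 − ζ²) = 30.42 × √(1 − 0.0232) = 30.06 rad/s.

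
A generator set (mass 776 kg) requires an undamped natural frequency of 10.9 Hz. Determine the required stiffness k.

ω_n = 2πf_n = 2π × 10.9 = 68.49 rad/s.
k = m·ω_n² = 776 × 68.49² = 776 × 4690 = 3640000 N/m.

3640000 N/m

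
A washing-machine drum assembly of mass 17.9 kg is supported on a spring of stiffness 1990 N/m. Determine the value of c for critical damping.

377 N·s/m

c_c = 2√(k·m) = 2√(1990 × 17.9) = 2 × 188.7 = 377.5 N·s/m.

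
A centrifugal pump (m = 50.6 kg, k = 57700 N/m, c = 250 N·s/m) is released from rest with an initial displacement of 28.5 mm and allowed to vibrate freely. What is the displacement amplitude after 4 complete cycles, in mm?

ζ = c/(2√(km)) = 250/(2√(57700 × 50.6)) = 250/3417 = 0.07316.
Logarithmic decrement δ = 2πζ/√(1 − ζ²) = 2π × 0.07316/√(1 − 0.00535) = 0.4609.
After n cycles, x_n/x₀ = e^(−nδ), so x_4 = 28.5 × e^(−4 × 0.4609) = 28.5 × 0.1583 = 4.510 mm.

4.51 mm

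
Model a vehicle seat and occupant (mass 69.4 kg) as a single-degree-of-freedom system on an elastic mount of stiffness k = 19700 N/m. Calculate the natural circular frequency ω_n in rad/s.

ω_n = √(k/m) = √(19700/69.4) = √283.9 = 16.85 rad/s.

16.8 rad/s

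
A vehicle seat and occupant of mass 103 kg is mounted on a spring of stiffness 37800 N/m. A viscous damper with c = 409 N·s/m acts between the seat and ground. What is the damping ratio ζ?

ω_n = √(k/m) = √(37800/103) = 19.16 rad/s.
Critical damping c_c = 2√(k·m) = 2√(37800 × 103) = 3946 N·s/m, so ζ = c/c_c = 409/3946 = 0.1036.

0.104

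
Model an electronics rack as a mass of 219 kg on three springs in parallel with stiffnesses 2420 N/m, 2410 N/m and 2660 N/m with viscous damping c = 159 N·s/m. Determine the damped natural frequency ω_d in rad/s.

Parallel springs add: k_eq = 2420 + 2410 + 2660 = 7490 N/m.
ω_n = √(k_eq/m) = √(7490/219) = 5.848 rad/s.
Critical damping c_c = 2√(k_eq·m) = 2√(7490 × 219) = 2561 N·s/m, so ζ = c/c_c = 159/2561 = 0.06207.
ω_d = ω_n√(1 − ζ²) = 5.848 × √(1 − 0.00385) = 5.837 rad/s.

5.84 rad/s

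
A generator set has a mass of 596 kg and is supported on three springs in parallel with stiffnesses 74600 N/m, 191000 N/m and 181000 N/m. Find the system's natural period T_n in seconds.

Parallel springs add: k_eq = 74600 + 191000 + 181000 = 446600 N/m.
ω_n = √(k_eq/m) = √(446600/596) = √749.3 = 27.37 rad/s.
T_n = 2π/ω_n = 6.283/27.37 = 0.2295 s.

0.230 s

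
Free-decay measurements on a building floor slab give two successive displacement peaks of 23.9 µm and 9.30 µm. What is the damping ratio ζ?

0.149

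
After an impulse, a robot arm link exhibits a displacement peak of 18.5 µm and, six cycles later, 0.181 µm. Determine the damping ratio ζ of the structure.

0.122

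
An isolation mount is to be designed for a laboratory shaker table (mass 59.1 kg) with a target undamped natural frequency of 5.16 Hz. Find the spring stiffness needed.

62100 N/m

ω_n = 2πf_n = 2π × 5.16 = 32.42 rad/s.
k = m·ω_n² = 59.1 × 32.42² = 59.1 × 1051 = 62120 N/m.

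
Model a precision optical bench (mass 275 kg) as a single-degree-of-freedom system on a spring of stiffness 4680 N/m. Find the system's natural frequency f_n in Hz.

0.657 Hz

ω_n = √(k/m) = √(4680/275) = √17.02 = 4.125 rad/s.
f_n = ω_n/(2π) = 4.125/6.283 = 0.6566 Hz.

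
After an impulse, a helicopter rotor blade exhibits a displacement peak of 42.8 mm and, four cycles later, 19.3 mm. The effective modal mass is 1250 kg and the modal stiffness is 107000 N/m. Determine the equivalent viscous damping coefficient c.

Logarithmic decrement δ = (1/n)·ln(x₀/x_n) = (1/4)·ln(42.8/19.3) = (1/4)·ln(2.218) = 0.1991.
ζ = δ/√(4π² + δ²) = 0.1991/√(39.48 + 0.0396) = 0.1991/6.286 = 0.03167.
c = ζ · 2√(km) = 0.03167 × 2√(107000 × 1250) = 0.03167 × 23130 = 732.6 N·s/m.

733 N·s/m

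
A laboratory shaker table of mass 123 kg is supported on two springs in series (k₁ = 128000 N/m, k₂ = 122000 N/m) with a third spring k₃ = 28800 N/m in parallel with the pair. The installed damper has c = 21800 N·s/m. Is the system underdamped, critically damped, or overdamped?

Series pair: k_s = k₁k₂/(k₁+k₂) = (128000)(122000)/(128000 + 122000) = 62460 N/m. In parallel with k₃: k_eq = 62460 + 28800 = 91260 N/m.
c_c = 2√(k_eq·m) = 6701 N·s/m; ζ = c/c_c = 21800/6701 = 3.25.
Since ζ > 1 the system is overdamped.

overdamped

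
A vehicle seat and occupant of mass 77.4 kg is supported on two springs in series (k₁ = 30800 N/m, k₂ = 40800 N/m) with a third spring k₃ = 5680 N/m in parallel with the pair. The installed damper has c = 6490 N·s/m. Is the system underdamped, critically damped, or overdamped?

overdamped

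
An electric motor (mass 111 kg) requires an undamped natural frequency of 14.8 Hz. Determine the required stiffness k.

960000 N/m

ω_n = 2πf_n = 2π × 14.8 = 92.99 rad/s.
k = m·ω_n² = 111 × 92.99² = 111 × 8647 = 959900 N/m.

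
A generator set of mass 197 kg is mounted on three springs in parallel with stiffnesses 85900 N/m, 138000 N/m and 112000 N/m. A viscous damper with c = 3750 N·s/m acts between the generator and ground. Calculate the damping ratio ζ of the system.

0.230

Parallel springs add: k_eq = 85900 + 138000 + 112000 = 335900 N/m.
ω_n = √(k_eq/m) = √(335900/197) = 41.29 rad/s.
Critical damping c_c = 2√(k_eq·m) = 2√(335900 × 197) = 16270 N·s/m, so ζ = c/c_c = 3750/16270 = 0.2305.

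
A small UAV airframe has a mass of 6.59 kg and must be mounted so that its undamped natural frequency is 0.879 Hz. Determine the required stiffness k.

201 N/m

ω_n = 2πf_n = 2π × 0.879 = 5.523 rad/s.
k = m·ω_n² = 6.59 × 5.523² = 6.59 × 30.50 = 201.0 N/m.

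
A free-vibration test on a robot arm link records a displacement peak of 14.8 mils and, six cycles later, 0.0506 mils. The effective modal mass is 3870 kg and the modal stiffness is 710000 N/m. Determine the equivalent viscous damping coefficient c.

15600 N·s/m

Logarithmic decrement δ = (1/n)·ln(x₀/x_n) = (1/6)·ln(14.8/0.0506) = (1/6)·ln(292.5) = 0.9464.
ζ = δ/√(4π² + δ²) = 0.9464/√(39.48 + 0.896) = 0.9464/6.354 = 0.1489.
c = ζ · 2√(km) = 0.1489 × 2√(710000 × 3870) = 0.1489 × 104800 = 15610 N·s/m.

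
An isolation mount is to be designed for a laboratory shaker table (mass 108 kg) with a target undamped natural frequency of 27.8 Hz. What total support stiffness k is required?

ω_n = 2πf_n = 2π × 27.8 = 174.7 rad/s.
k = m·ω_n² = 108 × 174.7² = 108 × 30510 = 3295000 N/m.

3300000 N/m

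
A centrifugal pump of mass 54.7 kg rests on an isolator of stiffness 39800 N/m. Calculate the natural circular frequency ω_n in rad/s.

27.0 rad/s

ω_n = √(k/m) = √(39800/54.7) = √727.6 = 26.97 rad/s.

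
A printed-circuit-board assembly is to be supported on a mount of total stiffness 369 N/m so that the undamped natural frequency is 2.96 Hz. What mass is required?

1.07 kg

ω_n = 2πf_n = 2π × 2.96 = 18.60 rad/s.
m = k/ω_n² = 369/18.60² = 369/345.9 = 1.067 kg.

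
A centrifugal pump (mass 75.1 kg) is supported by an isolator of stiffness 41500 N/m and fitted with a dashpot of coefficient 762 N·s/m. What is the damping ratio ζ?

0.216

ω_n = √(k/m) = √(41500/75.1) = 23.51 rad/s.
Critical damping c_c = 2√(k·m) = 2√(41500 × 75.1) = 3531 N·s/m, so ζ = c/c_c = 762/3531 = 0.2158.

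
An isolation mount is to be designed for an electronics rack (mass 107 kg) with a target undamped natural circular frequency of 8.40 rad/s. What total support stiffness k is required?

k = m·ω_n² = 107 × 8.400² = 107 × 70.56 = 7550 N/m.

7550 N/m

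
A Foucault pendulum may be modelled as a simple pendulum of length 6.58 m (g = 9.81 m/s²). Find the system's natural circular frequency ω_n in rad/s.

For a simple pendulum ω_n = √(g/L) = √(9.81/6.58) = √1.491 = 1.221 rad/s.

1.22 rad/s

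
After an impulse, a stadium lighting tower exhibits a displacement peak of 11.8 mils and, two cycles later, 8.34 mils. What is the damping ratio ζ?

0.0276

Logarithmic decrement δ = (1/n)·ln(x₀/x_n) = (1/2)·ln(11.8/8.34) = (1/2)·ln(1.415) = 0.1735.
ζ = δ/√(4π² + δ²) = 0.1735/√(39.48 + 0.0301) = 0.1735/6.286 = 0.02761.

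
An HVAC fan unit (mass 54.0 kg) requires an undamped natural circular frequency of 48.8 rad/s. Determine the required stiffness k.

129000 N/m

k = m·ω_n² = 54.0 × 48.80² = 54.0 × 2381 = 128600 N/m.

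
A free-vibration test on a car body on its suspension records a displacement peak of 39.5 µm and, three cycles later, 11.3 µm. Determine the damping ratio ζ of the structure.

0.0662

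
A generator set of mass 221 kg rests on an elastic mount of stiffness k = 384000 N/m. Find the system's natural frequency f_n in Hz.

6.63 Hz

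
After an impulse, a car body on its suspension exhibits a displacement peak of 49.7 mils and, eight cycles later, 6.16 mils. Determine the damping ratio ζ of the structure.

0.0415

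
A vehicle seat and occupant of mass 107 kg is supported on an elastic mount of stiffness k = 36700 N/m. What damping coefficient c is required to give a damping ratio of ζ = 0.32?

c_c = 2√(k·m) = 2√(36700 × 107) = 3963 N·s/m.
c = ζ·c_c = 0.32 × 3963 = 1268 N·s/m.

1270 N·s/m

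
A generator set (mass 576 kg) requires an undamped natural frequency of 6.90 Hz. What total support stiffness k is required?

1080000 N/m

ω_n = 2πf_n = 2π × 6.90 = 43.35 rad/s.
k = m·ω_n² = 576 × 43.35² = 576 × 1880 = 1083000 N/m.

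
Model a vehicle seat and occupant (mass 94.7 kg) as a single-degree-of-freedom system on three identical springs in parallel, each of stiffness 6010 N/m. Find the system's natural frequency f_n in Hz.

2.20 Hz

Parallel springs add: k_eq = 3 × 6010 = 18030 N/m.
ω_n = √(k_eq/m) = √(18030/94.7) = √190.4 = 13.80 rad/s.
f_n = ω_n/(2π) = 13.80/6.283 = 2.196 Hz.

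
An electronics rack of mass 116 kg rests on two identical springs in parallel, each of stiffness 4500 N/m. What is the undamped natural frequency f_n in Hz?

Parallel springs add: k_eq = 2 × 4500 = 9000 N/m.
ω_n = √(k_eq/m) = √(9000/116) = √77.59 = 8.808 rad/s.
f_n = ω_n/(2π) = 8.808/6.283 = 1.402 Hz.

1.40 Hz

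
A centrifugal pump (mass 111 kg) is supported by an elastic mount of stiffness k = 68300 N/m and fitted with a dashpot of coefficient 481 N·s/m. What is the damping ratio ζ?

ω_n = √(k/m) = √(68300/111) = 24.81 rad/s.
Critical damping c_c = 2√(k·m) = 2√(68300 × 111) = 5507 N·s/m, so ζ = c/c_c = 481/5507 = 0.08735.

0.0873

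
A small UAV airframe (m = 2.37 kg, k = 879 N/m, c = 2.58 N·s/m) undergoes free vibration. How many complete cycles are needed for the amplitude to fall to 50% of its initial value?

ζ = c/(2√(km)) = 2.58/(2√(879 × 2.37)) = 2.58/91.28 = 0.02826.
Logarithmic decrement δ = 2πζ/√(1 − ζ²) = 2π × 0.02826/√(1 − 0.000799) = 0.1777.
x_n/x₀ = e^(−nδ) ≤ 0.5; take ln: n ≥ ln(1/0.5)/δ = 0.6931/0.1777 = 3.902.
So 4 complete cycles are required.

4 cycles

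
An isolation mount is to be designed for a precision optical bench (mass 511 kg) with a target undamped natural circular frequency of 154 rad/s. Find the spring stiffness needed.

12100000 N/m

k = m·ω_n² = 511 × 154.0² = 511 × 23720 = 12120000 N/m.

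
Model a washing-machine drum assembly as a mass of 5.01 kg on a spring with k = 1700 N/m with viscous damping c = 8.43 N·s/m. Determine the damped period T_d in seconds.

0.341 s

ω_n = √(k/m) = √(1700/5.01) = 18.42 rad/s.
Critical damping c_c = 2√(k·m) = 2√(1700 × 5.01) = 184.6 N·s/m, so ζ = c/c_c = 8.43/184.6 = 0.04567.
ω_d = ω_n√(1 − ζ²) = 18.42 × √(1 − 0.00209) = 18.40 rad/s.
T_d = 2π/ω_d = 0.3415 s.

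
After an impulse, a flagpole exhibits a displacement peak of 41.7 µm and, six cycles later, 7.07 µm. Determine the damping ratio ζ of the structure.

0.0470

Logarithmic decrement δ = (1/n)·ln(x₀/x_n) = (1/6)·ln(41.7/7.07) = (1/6)·ln(5.898) = 0.2958.
ζ = δ/√(4π² + δ²) = 0.2958/√(39.48 + 0.0875) = 0.2958/6.290 = 0.04702.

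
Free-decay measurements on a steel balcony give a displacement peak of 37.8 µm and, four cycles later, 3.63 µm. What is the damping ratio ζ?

Logarithmic decrement δ = (1/n)·ln(x₀/x_n) = (1/4)·ln(37.8/3.63) = (1/4)·ln(10.41) = 0.5858.
ζ = δ/√(4π² + δ²) = 0.5858/√(39.48 + 0.343) = 0.5858/6.310 = 0.09283.

0.0928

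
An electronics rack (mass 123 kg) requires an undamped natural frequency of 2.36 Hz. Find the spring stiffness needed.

27000 N/m

ω_n = 2πf_n = 2π × 2.36 = 14.83 rad/s.
k = m·ω_n² = 123 × 14.83² = 123 × 219.9 = 27050 N/m.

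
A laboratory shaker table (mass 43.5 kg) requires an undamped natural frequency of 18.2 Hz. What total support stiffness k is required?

ω_n = 2πf_n = 2π × 18.2 = 114.4 rad/s.
k = m·ω_n² = 43.5 × 114.4² = 43.5 × 13080 = 568800 N/m.

569000 N/m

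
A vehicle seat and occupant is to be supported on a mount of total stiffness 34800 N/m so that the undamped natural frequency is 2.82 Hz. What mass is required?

ω_n = 2πf_n = 2π × 2.82 = 17.72 rad/s.
m = k/ω_n² = 34800/17.72² = 34800/313.9 = 110.8 kg.

111 kg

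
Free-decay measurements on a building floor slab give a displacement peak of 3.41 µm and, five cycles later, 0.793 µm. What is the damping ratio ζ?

Logarithmic decrement δ = (1/n)·ln(x₀/x_n) = (1/5)·ln(3.41/0.793) = (1/5)·ln(4.300) = 0.2917.
ζ = δ/√(4π² + δ²) = 0.2917/√(39.48 + 0.0851) = 0.2917/6.290 = 0.04638.

0.0464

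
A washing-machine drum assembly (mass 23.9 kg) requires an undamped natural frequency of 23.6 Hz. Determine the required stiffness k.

526000 N/m

ω_n = 2πf_n = 2π × 23.6 = 148.3 rad/s.
k = m·ω_n² = 23.9 × 148.3² = 23.9 × 21990 = 525500 N/m.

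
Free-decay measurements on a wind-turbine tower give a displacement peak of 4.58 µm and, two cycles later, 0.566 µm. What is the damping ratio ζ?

0.164

Logarithmic decrement δ = (1/n)·ln(x₀/x_n) = (1/2)·ln(4.58/0.566) = (1/2)·ln(8.092) = 1.045.
ζ = δ/√(4π² + δ²) = 1.045/√(39.48 + 1.09) = 1.045/6.370 = 0.1641.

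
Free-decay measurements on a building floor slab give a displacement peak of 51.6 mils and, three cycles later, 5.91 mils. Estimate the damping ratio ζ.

0.114

Logarithmic decrement δ = (1/n)·ln(x₀/x_n) = (1/3)·ln(51.6/5.91) = (1/3)·ln(8.731) = 0.7223.
ζ = δ/√(4π² + δ²) = 0.7223/√(39.48 + 0.522) = 0.7223/6.325 = 0.1142.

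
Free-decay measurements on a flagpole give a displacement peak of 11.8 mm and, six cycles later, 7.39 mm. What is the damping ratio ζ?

Logarithmic decrement δ = (1/n)·ln(x₀/x_n) = (1/6)·ln(11.8/7.39) = (1/6)·ln(1.597) = 0.07800.
ζ = δ/√(4π² + δ²) = 0.07800/√(39.48 + 0.00608) = 0.07800/6.284 = 0.01241.

0.0124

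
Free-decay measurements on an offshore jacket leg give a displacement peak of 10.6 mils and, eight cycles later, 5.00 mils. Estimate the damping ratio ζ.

0.0149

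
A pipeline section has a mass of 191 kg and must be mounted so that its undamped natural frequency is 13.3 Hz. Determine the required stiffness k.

1330000 N/m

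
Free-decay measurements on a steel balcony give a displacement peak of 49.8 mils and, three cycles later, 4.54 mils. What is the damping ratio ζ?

0.126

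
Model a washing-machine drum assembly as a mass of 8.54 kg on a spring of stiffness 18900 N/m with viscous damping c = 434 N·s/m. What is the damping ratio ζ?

0.540

ω_n = √(k/m) = √(18900/8.54) = 47.04 rad/s.
Critical damping c_c = 2√(k·m) = 2√(18900 × 8.54) = 803.5 N·s/m, so ζ = c/c_c = 434/803.5 = 0.5401.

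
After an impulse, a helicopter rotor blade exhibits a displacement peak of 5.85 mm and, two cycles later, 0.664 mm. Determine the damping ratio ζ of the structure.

Logarithmic decrement δ = (1/n)·ln(x₀/x_n) = (1/2)·ln(5.85/0.664) = (1/2)·ln(8.810) = 1.088.
ζ = δ/√(4π² + δ²) = 1.088/√(39.48 + 1.18) = 1.088/6.377 = 0.1706.

0.171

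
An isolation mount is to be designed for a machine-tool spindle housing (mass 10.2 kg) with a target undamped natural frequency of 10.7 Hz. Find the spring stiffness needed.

ω_n = 2πf_n = 2π × 10.7 = 67.23 rad/s.
k = m·ω_n² = 10.2 × 67.23² = 10.2 × 4520 = 46100 N/m.

46100 N/m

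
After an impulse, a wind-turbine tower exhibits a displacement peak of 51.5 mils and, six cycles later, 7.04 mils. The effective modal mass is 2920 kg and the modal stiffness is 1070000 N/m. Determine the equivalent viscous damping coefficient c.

5890 N·s/m

Logarithmic decrement δ = (1/n)·ln(x₀/x_n) = (1/6)·ln(51.5/7.04) = (1/6)·ln(7.315) = 0.3317.
ζ = δ/√(4π² + δ²) = 0.3317/√(39.48 + 0.110) = 0.3317/6.292 = 0.05271.
c = ζ · 2√(km) = 0.05271 × 2√(1070000 × 2920) = 0.05271 × 111800 = 5893 N·s/m.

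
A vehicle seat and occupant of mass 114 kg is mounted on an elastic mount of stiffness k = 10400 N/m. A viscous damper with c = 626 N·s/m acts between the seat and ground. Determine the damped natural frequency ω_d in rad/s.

ω_n = √(k/m) = √(10400/114) = 9.551 rad/s.
Critical damping c_c = 2√(k·m) = 2√(10400 × 114) = 2178 N·s/m, so ζ = c/c_c = 626/2178 = 0.2875.
ω_d = ω_n√(1 − ζ²) = 9.551 × √(1 − 0.0826) = 9.148 rad/s.

9.15 rad/s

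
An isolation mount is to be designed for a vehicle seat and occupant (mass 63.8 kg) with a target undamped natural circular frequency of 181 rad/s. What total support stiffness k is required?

k = m·ω_n² = 63.8 × 181.0² = 63.8 × 32760 = 2090000 N/m.

2090000 N/m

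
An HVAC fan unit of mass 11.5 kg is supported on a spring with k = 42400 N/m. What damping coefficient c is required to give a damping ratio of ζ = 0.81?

c_c = 2√(k·m) = 2√(42400 × 11.5) = 1397 N·s/m.
c = ζ·c_c = 0.81 × 1397 = 1131 N·s/m.

1130 N·s/m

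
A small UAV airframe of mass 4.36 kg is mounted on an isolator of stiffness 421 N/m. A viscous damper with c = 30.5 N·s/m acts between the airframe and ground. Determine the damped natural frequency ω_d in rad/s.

ω_n = √(k/m) = √(421.0/4.36) = 9.826 rad/s.
Critical damping c_c = 2√(k·m) = 2√(421.0 × 4.36) = 85.69 N·s/m, so ζ = c/c_c = 30.5/85.69 = 0.3559.
ω_d = ω_n√(1 − ζ²) = 9.826 × √(1 − 0.127) = 9.183 rad/s.

9.18 rad/s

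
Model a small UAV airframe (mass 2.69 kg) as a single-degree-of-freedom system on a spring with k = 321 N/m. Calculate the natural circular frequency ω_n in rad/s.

10.9 rad/s

ω_n = √(k/m) = √(321.0/2.69) = √119.3 = 10.92 rad/s.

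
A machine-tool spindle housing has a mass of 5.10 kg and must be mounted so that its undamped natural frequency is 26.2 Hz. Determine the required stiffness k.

ω_n = 2πf_n = 2π × 26.2 = 164.6 rad/s.
k = m·ω_n² = 5.10 × 164.6² = 5.10 × 27100 = 138200 N/m.

138000 N/m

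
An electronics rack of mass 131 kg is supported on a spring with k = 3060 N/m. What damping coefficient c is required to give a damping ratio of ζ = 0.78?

988 N·s/m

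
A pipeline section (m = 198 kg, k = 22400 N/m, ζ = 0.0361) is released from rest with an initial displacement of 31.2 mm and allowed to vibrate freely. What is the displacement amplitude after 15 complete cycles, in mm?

1.04 mm

Logarithmic decrement δ = 2πζ/√(1 − ζ²) = 2π × 0.03610/√(1 − 0.00130) = 0.2270.
After n cycles, x_n/x₀ = e^(−nδ), so x_15 = 31.2 × e^(−15 × 0.2270) = 31.2 × 0.03322 = 1.037 mm.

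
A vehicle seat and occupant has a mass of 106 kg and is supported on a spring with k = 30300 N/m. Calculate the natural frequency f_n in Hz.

2.69 Hz

ω_n = √(k/m) = √(30300/106) = √285.8 = 16.91 rad/s.
f_n = ω_n/(2π) = 16.91/6.283 = 2.691 Hz.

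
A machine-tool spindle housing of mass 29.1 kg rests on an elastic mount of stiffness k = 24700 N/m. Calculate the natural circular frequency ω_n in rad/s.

29.1 rad/s

ω_n = √(k/m) = √(24700/29.1) = √848.8 = 29.13 rad/s.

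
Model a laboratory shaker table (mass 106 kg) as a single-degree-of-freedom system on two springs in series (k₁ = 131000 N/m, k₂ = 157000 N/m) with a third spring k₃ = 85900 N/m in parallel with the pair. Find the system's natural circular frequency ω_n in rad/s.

Series pair: k_s = k₁k₂/(k₁+k₂) = (131000)(157000)/(131000 + 157000) = 71410 N/m. In parallel with k₃: k_eq = 71410 + 85900 = 157300 N/m.
ω_n = √(k_eq/m) = √(157300/106) = √1484 = 38.52 rad/s.

38.5 rad/s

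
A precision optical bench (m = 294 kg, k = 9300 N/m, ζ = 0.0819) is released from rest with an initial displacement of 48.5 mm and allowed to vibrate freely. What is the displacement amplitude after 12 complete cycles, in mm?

0.0988 mm

Logarithmic decrement δ = 2πζ/√(1 − ζ²) = 2π × 0.08190/√(1 − 0.00671) = 0.5163.
After n cycles, x_n/x₀ = e^(−nδ), so x_12 = 48.5 × e^(−12 × 0.5163) = 48.5 × 0.002038 = 0.09883 mm.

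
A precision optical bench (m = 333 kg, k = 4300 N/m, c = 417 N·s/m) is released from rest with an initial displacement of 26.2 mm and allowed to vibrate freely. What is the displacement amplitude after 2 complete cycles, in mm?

ζ = c/(2√(km)) = 417/(2√(4300 × 333)) = 417/2393 = 0.1742.
Logarithmic decrement δ = 2πζ/√(1 − ζ²) = 2π × 0.1742/√(1 − 0.0304) = 1.112.
After n cycles, x_n/x₀ = e^(−nδ), so x_2 = 26.2 × e^(−2 × 1.112) = 26.2 × 0.1082 = 2.835 mm.

2.84 mm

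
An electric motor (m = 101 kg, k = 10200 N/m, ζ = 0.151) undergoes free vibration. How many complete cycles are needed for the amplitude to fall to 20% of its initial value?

Logarithmic decrement δ = 2πζ/√(1 − ζ²) = 2π × 0.1510/√(1 − 0.0228) = 0.9598.
x_n/x₀ = e^(−nδ) ≤ 0.2; take ln: n ≥ ln(1/0.2)/δ = 1.609/0.9598 = 1.677.
So 2 complete cycles are required.

2 cycles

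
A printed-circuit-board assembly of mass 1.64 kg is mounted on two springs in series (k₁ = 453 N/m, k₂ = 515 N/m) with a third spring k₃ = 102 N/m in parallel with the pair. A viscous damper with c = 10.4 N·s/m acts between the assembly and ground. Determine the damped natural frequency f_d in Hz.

Series pair: k_s = k₁k₂/(k₁+k₂) = (453)(515)/(453 + 515) = 241.0 N/m. In parallel with k₃: k_eq = 241.0 + 102 = 343.0 N/m.
ω_n = √(k_eq/m) = √(343.0/1.64) = 14.46 rad/s.
Critical damping c_c = 2√(k_eq·m) = 2√(343.0 × 1.64) = 47.44 N·s/m, so ζ = c/c_c = 10.4/47.44 = 0.2192.
ω_d = ω_n√(1 − ζ²) = 14.46 × √(1 − 0.0481) = 14.11 rad/s.
f_d = ω_d/(2π) = 2.246 Hz.

2.25 Hz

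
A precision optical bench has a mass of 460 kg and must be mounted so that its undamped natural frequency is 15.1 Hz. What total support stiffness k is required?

ω_n = 2πf_n = 2π × 15.1 = 94.88 rad/s.
k = m·ω_n² = 460 × 94.88² = 460 × 9001 = 4141000 N/m.

4140000 N/m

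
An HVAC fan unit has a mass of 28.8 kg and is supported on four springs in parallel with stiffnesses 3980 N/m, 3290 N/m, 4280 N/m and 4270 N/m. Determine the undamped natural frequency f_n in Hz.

3.73 Hz

Parallel springs add: k_eq = 3980 + 3290 + 4280 + 4270 = 15820 N/m.
ω_n = √(k_eq/m) = √(15820/28.8) = √549.3 = 23.44 rad/s.
f_n = ω_n/(2π) = 23.44/6.283 = 3.730 Hz.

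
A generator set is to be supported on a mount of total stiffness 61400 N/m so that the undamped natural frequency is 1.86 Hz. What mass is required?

450 kg

ω_n = 2πf_n = 2π × 1.86 = 11.69 rad/s.
m = k/ω_n² = 61400/11.69² = 61400/136.6 = 449.6 kg.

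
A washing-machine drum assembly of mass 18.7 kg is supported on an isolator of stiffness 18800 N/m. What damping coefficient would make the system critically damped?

1190 N·s/m

c_c = 2√(k·m) = 2√(18800 × 18.7) = 2 × 592.9 = 1186 N·s/m.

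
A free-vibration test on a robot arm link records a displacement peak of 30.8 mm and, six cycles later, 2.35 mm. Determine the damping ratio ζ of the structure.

Logarithmic decrement δ = (1/n)·ln(x₀/x_n) = (1/6)·ln(30.8/2.35) = (1/6)·ln(13.11) = 0.4288.
ζ = δ/√(4π² + δ²) = 0.4288/√(39.48 + 0.184) = 0.4288/6.298 = 0.06810.

0.0681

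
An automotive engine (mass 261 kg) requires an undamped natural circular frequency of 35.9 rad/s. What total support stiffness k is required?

k = m·ω_n² = 261 × 35.90² = 261 × 1289 = 336400 N/m.

336000 N/m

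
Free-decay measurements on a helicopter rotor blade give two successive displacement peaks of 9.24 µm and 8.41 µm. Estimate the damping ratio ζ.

Logarithmic decrement δ = (1/n)·ln(x₀/x_n) = (1/1)·ln(9.24/8.41) = (1/1)·ln(1.099) = 0.09412.
ζ = δ/√(4π² + δ²) = 0.09412/√(39.48 + 0.00886) = 0.09412/6.284 = 0.01498.

0.0150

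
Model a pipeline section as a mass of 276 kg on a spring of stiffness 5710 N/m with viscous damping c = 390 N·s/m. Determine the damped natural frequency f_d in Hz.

ω_n = √(k/m) = √(5710/276) = 4.548 rad/s.
Critical damping c_c = 2√(k·m) = 2√(5710 × 276) = 2511 N·s/m, so ζ = c/c_c = 390/2511 = 0.1553.
ω_d = ω_n√(1 − ζ²) = 4.548 × √(1 − 0.0241) = 4.493 rad/s.
f_d = ω_d/(2π) = 0.7151 Hz.

0.715 Hz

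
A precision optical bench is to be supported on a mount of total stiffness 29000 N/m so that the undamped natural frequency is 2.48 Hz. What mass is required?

ω_n = 2πf_n = 2π × 2.48 = 15.58 rad/s.
m = k/ω_n² = 29000/15.58² = 29000/242.8 = 119.4 kg.

119 kg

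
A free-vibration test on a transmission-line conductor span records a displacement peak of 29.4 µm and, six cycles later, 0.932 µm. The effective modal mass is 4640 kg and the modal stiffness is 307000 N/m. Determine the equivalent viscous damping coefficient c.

Logarithmic decrement δ = (1/n)·ln(x₀/x_n) = (1/6)·ln(29.4/0.932) = (1/6)·ln(31.55) = 0.5752.
ζ = δ/√(4π² + δ²) = 0.5752/√(39.48 + 0.331) = 0.5752/6.309 = 0.09117.
c = ζ · 2√(km) = 0.09117 × 2√(307000 × 4640) = 0.09117 × 75480 = 6882 N·s/m.

6880 N·s/m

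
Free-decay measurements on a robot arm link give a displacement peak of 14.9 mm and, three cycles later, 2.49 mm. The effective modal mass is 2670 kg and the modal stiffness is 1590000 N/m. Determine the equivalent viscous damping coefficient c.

12300 N·s/m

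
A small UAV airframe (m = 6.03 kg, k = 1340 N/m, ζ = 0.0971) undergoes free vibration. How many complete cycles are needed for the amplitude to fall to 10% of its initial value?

Logarithmic decrement δ = 2πζ/√(1 − ζ²) = 2π × 0.09710/√(1 − 0.00943) = 0.6130.
x_n/x₀ = e^(−nδ) ≤ 0.1; take ln: n ≥ ln(1/0.1)/δ = 2.303/0.6130 = 3.756.
So 4 complete cycles are required.

4 cycles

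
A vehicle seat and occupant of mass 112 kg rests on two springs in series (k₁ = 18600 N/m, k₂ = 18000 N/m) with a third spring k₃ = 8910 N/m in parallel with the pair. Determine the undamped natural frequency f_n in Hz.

Series pair: k_s = k₁k₂/(k₁+k₂) = (18600)(18000)/(18600 + 18000) = 9148 N/m. In parallel with k₃: k_eq = 9148 + 8910 = 18060 N/m.
ω_n = √(k_eq/m) = √(18060/112) = √161.2 = 12.70 rad/s.
f_n = ω_n/(2π) = 12.70/6.283 = 2.021 Hz.

2.02 Hz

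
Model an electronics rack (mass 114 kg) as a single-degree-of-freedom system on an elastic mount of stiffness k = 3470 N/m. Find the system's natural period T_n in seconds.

1.14 s

ω_n = √(k/m) = √(3470/114) = √30.44 = 5.517 rad/s.
T_n = 2π/ω_n = 6.283/5.517 = 1.139 s.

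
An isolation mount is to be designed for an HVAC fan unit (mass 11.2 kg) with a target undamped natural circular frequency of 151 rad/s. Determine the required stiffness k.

255000 N/m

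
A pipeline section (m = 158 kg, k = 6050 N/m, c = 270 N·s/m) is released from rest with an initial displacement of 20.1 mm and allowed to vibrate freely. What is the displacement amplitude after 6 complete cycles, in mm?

0.105 mm

ζ = c/(2√(km)) = 270/(2√(6050 × 158)) = 270/1955 = 0.1381.
Logarithmic decrement δ = 2πζ/√(1 − ζ²) = 2π × 0.1381/√(1 − 0.0191) = 0.8760.
After n cycles, x_n/x₀ = e^(−nδ), so x_6 = 20.1 × e^(−6 × 0.8760) = 20.1 × 0.005217 = 0.1049 mm.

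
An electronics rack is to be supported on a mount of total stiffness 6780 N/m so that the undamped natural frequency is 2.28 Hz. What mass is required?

33.0 kg

ω_n = 2πf_n = 2π × 2.28 = 14.33 rad/s.
m = k/ω_n² = 6780/14.33² = 6780/205.2 = 33.04 kg.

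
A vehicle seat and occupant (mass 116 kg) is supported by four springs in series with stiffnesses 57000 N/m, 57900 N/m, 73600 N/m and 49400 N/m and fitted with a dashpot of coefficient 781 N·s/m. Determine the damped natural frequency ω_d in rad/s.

Series springs: 1/k_eq = 1/57000 + 1/57900 + 1/73600 + 1/49400 = 6.864×10^-5, so k_eq = 14570 N/m.
ω_n = √(k_eq/m) = √(14570/116) = 11.21 rad/s.
Critical damping c_c = 2√(k_eq·m) = 2√(14570 × 116) = 2600 N·s/m, so ζ = c/c_c = 781/2600 = 0.3004.
ω_d = ω_n√(1 − ζ²) = 11.21 × √(1 − 0.0902) = 10.69 rad/s.

10.7 rad/s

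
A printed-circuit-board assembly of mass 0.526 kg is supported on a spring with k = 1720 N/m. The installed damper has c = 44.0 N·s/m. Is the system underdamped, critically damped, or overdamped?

underdamped

c_c = 2√(k·m) = 60.16 N·s/m; ζ = c/c_c = 44.0/60.16 = 0.731.
Since ζ < 1 the system is underdamped.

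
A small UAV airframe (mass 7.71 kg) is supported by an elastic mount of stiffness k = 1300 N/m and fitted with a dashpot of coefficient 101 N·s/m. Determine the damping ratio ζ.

ω_n = √(k/m) = √(1300/7.71) = 12.99 rad/s.
Critical damping c_c = 2√(k·m) = 2√(1300 × 7.71) = 200.2 N·s/m, so ζ = c/c_c = 101/200.2 = 0.5044.

0.504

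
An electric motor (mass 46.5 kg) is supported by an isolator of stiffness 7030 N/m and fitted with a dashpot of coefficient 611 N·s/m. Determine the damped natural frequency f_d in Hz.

1.65 Hz

ω_n = √(k/m) = √(7030/46.5) = 12.30 rad/s.
Critical damping c_c = 2√(k·m) = 2√(7030 × 46.5) = 1143 N·s/m, so ζ = c/c_c = 611/1143 = 0.5343.
ω_d = ω_n√(1 − ζ²) = 12.30 × √(1 − 0.286) = 10.39 rad/s.
f_d = ω_d/(2π) = 1.654 Hz.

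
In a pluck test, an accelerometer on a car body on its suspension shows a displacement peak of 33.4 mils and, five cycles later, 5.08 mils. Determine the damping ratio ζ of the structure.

0.0598

Logarithmic decrement δ = (1/n)·ln(x₀/x_n) = (1/5)·ln(33.4/5.08) = (1/5)·ln(6.575) = 0.3766.
ζ = δ/√(4π² + δ²) = 0.3766/√(39.48 + 0.142) = 0.3766/6.294 = 0.05984.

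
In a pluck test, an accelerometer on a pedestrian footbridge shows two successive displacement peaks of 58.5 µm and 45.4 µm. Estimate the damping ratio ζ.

Logarithmic decrement δ = (1/n)·ln(x₀/x_n) = (1/1)·ln(58.5/45.4) = (1/1)·ln(1.289) = 0.2535.
ζ = δ/√(4π² + δ²) = 0.2535/√(39.48 + 0.0643) = 0.2535/6.288 = 0.04032.

0.0403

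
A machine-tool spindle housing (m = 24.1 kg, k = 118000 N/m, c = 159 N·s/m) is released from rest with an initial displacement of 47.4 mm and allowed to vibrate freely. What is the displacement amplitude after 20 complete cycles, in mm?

0.126 mm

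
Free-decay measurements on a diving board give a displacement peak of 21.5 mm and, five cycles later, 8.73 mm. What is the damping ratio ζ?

0.0287

Logarithmic decrement δ = (1/n)·ln(x₀/x_n) = (1/5)·ln(21.5/8.73) = (1/5)·ln(2.463) = 0.1803.
ζ = δ/√(4π² + δ²) = 0.1803/√(39.48 + 0.0325) = 0.1803/6.286 = 0.02868.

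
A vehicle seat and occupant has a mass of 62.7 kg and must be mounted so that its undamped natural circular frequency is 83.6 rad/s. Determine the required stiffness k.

k = m·ω_n² = 62.7 × 83.60² = 62.7 × 6989 = 438200 N/m.

438000 N/m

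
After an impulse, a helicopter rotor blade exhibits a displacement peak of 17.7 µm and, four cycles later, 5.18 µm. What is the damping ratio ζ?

Logarithmic decrement δ = (1/n)·ln(x₀/x_n) = (1/4)·ln(17.7/5.18) = (1/4)·ln(3.417) = 0.3072.
ζ = δ/√(4π² + δ²) = 0.3072/√(39.48 + 0.0944) = 0.3072/6.291 = 0.04883.

0.0488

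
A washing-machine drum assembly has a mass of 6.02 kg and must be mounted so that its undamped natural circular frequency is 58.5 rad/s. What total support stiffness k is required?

20600 N/m

k = m·ω_n² = 6.02 × 58.50² = 6.02 × 3422 = 20600 N/m.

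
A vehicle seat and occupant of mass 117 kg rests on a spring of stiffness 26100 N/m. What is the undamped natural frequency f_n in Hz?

2.38 Hz

ω_n = √(k/m) = √(26100/117) = √223.1 = 14.94 rad/s.
f_n = ω_n/(2π) = 14.94/6.283 = 2.377 Hz.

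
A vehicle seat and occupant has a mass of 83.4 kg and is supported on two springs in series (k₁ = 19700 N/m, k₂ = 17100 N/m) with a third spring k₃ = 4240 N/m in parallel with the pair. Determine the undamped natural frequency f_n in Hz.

Series pair: k_s = k₁k₂/(k₁+k₂) = (19700)(17100)/(19700 + 17100) = 9154 N/m. In parallel with k₃: k_eq = 9154 + 4240 = 13390 N/m.
ω_n = √(k_eq/m) = √(13390/83.4) = √160.6 = 12.67 rad/s.
f_n = ω_n/(2π) = 12.67/6.283 = 2.017 Hz.

2.02 Hz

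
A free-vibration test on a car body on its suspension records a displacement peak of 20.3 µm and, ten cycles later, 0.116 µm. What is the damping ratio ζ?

0.0819

Logarithmic decrement δ = (1/n)·ln(x₀/x_n) = (1/10)·ln(20.3/0.116) = (1/10)·ln(175.0) = 0.5165.
ζ = δ/√(4π² + δ²) = 0.5165/√(39.48 + 0.267) = 0.5165/6.304 = 0.08192.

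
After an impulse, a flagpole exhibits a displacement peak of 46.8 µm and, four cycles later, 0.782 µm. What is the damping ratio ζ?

0.161

Logarithmic decrement δ = (1/n)·ln(x₀/x_n) = (1/4)·ln(46.8/0.782) = (1/4)·ln(59.85) = 1.023.
ζ = δ/√(4π² + δ²) = 1.023/√(39.48 + 1.05) = 1.023/6.366 = 0.1607.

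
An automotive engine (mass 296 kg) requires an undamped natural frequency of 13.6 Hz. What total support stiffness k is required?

2160000 N/m

ω_n = 2πf_n = 2π × 13.6 = 85.45 rad/s.
k = m·ω_n² = 296 × 85.45² = 296 × 7302 = 2161000 N/m.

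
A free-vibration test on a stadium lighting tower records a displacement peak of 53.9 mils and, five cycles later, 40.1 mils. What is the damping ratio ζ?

0.00941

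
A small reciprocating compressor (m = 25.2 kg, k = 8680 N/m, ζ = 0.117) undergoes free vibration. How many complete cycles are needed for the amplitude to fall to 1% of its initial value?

7 cycles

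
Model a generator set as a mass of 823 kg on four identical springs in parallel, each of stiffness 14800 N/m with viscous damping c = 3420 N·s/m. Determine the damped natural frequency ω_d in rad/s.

8.22 rad/s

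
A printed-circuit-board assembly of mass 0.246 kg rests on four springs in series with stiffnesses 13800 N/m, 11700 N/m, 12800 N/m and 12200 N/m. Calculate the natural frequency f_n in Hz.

18.0 Hz

Series springs: 1/k_eq = 1/13800 + 1/11700 + 1/12800 + 1/12200 = 0.0003180, so k_eq = 3144 N/m.
ω_n = √(k_eq/m) = √(3144/0.246) = √12780 = 113.1 rad/s.
f_n = ω_n/(2π) = 113.1/6.283 = 17.99 Hz.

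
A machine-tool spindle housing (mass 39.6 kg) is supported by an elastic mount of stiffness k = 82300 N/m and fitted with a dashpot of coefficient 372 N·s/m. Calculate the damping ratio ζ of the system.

ω_n = √(k/m) = √(82300/39.6) = 45.59 rad/s.
Critical damping c_c = 2√(k·m) = 2√(82300 × 39.6) = 3611 N·s/m, so ζ = c/c_c = 372/3611 = 0.1030.

0.103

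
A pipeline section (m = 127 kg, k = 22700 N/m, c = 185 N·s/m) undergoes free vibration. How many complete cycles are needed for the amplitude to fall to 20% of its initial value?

ζ = c/(2√(km)) = 185/(2√(22700 × 127)) = 185/3396 = 0.05448.
Logarithmic decrement δ = 2πζ/√(1 − ζ²) = 2π × 0.05448/√(1 − 0.00297) = 0.3428.
x_n/x₀ = e^(−nδ) ≤ 0.2; take ln: n ≥ ln(1/0.2)/δ = 1.609/0.3428 = 4.695.
So 5 complete cycles are required.

5 cycles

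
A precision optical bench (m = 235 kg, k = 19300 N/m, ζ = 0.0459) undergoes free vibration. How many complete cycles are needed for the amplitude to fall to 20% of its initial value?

6 cycles

Logarithmic decrement δ = 2πζ/√(1 − ζ²) = 2π × 0.04590/√(1 − 0.00211) = 0.2887.
x_n/x₀ = e^(−nδ) ≤ 0.2; take ln: n ≥ ln(1/0.2)/δ = 1.609/0.2887 = 5.575.
So 6 complete cycles are required.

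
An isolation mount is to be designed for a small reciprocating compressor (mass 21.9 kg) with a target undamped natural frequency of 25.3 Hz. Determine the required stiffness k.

553000 N/m

ω_n = 2πf_n = 2π × 25.3 = 159.0 rad/s.
k = m·ω_n² = 21.9 × 159.0² = 21.9 × 25270 = 553400 N/m.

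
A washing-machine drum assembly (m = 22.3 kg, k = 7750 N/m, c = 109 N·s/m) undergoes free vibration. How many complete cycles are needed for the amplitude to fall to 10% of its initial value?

ζ = c/(2√(km)) = 109/(2√(7750 × 22.3)) = 109/831.4 = 0.1311.
Logarithmic decrement δ = 2πζ/√(1 − ζ²) = 2π × 0.1311/√(1 − 0.0172) = 0.8309.
x_n/x₀ = e^(−nδ) ≤ 0.1; take ln: n ≥ ln(1/0.1)/δ = 2.303/0.8309 = 2.771.
So 3 complete cycles are required.

3 cycles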